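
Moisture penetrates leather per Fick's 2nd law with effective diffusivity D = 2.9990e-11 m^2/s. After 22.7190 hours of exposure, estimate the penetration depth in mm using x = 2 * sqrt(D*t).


t = 22.7190 hr * 3600 = 81788.4000 s
D * t = 2.9990e-11 * 81788.4000 = 2.4528e-06
x = 2 * sqrt(D*t) = 2 * sqrt(2.4528e-06) = 0.00313231 m = 3.1323 mm


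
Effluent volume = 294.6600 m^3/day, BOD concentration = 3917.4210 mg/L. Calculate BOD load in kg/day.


Formula: BOD_load = volume * conc / 1000
Substituting: BOD_load = 294.6600 * 3917.4210 / 1000
Result: 1154.3073 kg/day


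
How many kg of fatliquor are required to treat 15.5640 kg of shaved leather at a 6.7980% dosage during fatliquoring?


Formula: Fat = substrate * pct / 100
Substituting: Fat = 15.5640 * 6.7980 / 100
Result: 1.0580 kg


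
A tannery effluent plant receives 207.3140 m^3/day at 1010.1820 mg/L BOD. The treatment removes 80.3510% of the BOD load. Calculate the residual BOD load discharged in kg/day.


Load_in = volume * conc / 1000 = 207.3140 * 1010.1820 / 1000 = 209.4249 kg/day
Removed = Load_in * eff / 100 = 209.4249 * 80.3510 / 100 = 168.2750 kg/day
Load_out = Load_in - Removed = 209.4249 - 168.2750 = 41.1499 kg/day


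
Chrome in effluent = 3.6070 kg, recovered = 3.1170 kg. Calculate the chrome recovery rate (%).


Formula: Recovery = recovered / input * 100
Substituting: Recovery = 3.1170 / 3.6070 * 100
Result: 86.4153 %


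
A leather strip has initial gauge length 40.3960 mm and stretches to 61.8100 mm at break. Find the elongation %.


Formula: Elongation = (Lf - L0) / L0 * 100
Substituting: Elongation = (61.8100 - 40.3960) / 40.3960 * 100
Result: 53.0102 %


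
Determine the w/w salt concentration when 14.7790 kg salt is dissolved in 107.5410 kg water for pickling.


Formula: Conc = salt / (water + salt) * 100
Substituting: Conc = 14.7790 / (107.5410 + 14.7790) * 100
Result: 12.0822 %


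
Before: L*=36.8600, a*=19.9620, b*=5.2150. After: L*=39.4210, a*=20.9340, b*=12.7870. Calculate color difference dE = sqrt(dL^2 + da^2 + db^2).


dL = 2.5610, da = 0.9720, db = 7.5720
dE = sqrt(2.5610^2 + 0.9720^2 + 7.5720^2) = 8.0522


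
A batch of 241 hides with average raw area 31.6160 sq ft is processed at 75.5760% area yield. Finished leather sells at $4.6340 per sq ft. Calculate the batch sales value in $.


Raw_total = N * avg_area = 241 * 31.6160 = 7619.4560 sq ft
Finished = Raw_total * yield / 100 = 7619.4560 * 75.5760 / 100 = 5758.4801 sq ft
Value = Finished * price = 5758.4801 * 4.6340 = 26684.7966 $


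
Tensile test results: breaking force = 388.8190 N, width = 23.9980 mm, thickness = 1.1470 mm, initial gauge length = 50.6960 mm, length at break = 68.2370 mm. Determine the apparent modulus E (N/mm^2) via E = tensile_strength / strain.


TS = F / (w * t) = 388.8190 / (23.9980 * 1.1470) = 14.1257 N/mm^2
strain = (Lf - L0) / L0 = (68.2370 - 50.6960) / 50.6960 = 0.3460
E = TS / strain = 14.1257 / 0.3460 = 40.8252 N/mm^2


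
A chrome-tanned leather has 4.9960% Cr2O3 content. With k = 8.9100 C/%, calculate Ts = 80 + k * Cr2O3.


Formula: Ts = 80 + k * Cr2O3
Substituting: Ts = 80 + 8.9100 * 4.9960
Result: 124.5144 C


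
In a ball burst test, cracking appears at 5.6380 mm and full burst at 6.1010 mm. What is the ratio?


Formula: Ratio = crack / burst
Substituting: Ratio = 5.6380 / 6.1010
Result: 0.9241


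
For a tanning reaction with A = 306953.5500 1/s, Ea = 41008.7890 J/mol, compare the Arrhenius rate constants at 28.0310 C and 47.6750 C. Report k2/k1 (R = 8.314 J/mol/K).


T1 = 28.0310 + 273.15 = 301.1810 K; T2 = 47.6750 + 273.15 = 320.8250 K
k1 = A * exp(-Ea/(R*T1)) = 306953.5500 * exp(-41008.7890/(8.314*301.1810)) = 0.0236892 1/s
k2 = A * exp(-Ea/(R*T2)) = 306953.5500 * exp(-41008.7890/(8.314*320.8250)) = 0.0645724 1/s
k2/k1 = 0.0645724 / 0.0236892 = 2.7258


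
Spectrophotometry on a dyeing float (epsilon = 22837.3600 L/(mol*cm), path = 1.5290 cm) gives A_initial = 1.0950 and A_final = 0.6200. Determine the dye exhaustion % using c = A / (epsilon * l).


c_initial = A_i / (epsilon * l) = 1.0950 / (22837.3600 * 1.5290) = 3.1359e-05 mol/L
c_final = A_f / (epsilon * l) = 0.6200 / (22837.3600 * 1.5290) = 1.7756e-05 mol/L
Exhaustion = (c_initial - c_final) / c_initial * 100 = (3.1359e-05 - 1.7756e-05) / 3.1359e-05 * 100 = 43.3790 %


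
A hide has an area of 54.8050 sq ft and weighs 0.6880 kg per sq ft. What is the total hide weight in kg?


Formula: Weight = area * weight_per_sqft
Substituting: Weight = 54.8050 * 0.6880
Result: 37.7058 kg


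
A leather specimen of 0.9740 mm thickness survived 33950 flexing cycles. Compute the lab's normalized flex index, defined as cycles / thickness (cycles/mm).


Formula: Index = cycles / thickness
Substituting: Index = 33950 / 0.9740
Result: 34856.2628 cycles/mm


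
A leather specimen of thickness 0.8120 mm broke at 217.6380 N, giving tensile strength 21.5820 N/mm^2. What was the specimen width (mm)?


Formula: w = F / (TS * t)
Substituting: w = 217.6380 / (21.5820 * 0.8120)
Result: 12.4190 mm


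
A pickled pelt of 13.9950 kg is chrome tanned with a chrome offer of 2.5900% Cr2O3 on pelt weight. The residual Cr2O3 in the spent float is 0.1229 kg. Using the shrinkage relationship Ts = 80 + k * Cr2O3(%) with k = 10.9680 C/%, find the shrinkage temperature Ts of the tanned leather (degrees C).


Offered = pelt * offer_pct / 100 = 13.9950 * 2.5900 / 100 = 0.3625 kg
Uptake = offered - residual = 0.3625 - 0.1229 = 0.2396 kg
Cr2O3% on pelt = uptake / pelt * 100 = 0.2396 / 13.9950 * 100 = 1.7118 %
Ts = 80 + k * Cr2O3% = 80 + 10.9680 * 1.7118 = 98.7753 C


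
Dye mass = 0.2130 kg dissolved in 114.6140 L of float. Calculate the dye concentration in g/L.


Formula: Conc = dye_mass(kg) / volume(L) * 1000
Substituting: Conc = 0.2130 / 114.6140 * 1000
Result: 1.8584 g/L


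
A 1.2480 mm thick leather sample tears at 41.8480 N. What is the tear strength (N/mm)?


Formula: Tear strength = force / thickness
Substituting: Tear strength = 41.8480 / 1.2480
Result: 33.5321 N/mm


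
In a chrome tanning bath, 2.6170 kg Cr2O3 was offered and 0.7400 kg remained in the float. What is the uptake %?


Formula: Uptake = (offered - residual) / offered * 100
Substituting: Uptake = (2.6170 - 0.7400) / 2.6170 * 100
Result: 71.7233 %


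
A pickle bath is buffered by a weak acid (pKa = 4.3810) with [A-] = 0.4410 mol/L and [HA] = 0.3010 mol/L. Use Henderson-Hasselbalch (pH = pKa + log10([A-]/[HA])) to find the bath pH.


ratio = [A-] / [HA] = 0.4410 / 0.3010 = 1.4651
log10(ratio) = 0.1659
pH = pKa + log10(ratio) = 4.3810 + 0.1659 = 4.5469


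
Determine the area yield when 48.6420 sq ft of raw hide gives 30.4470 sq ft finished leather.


Formula: Yield = finished / raw * 100
Substituting: Yield = 30.4470 / 48.6420 * 100
Result: 62.5941 %


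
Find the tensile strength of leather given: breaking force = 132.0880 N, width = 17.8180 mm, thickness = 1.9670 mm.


Formula: TS = force / (width * thickness)
Substituting: TS = 132.0880 / (17.8180 * 1.9670)
Result: 3.7688 N/mm^2


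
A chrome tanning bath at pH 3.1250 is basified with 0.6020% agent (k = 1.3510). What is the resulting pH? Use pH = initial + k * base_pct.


Formula: pH_final = pH_initial + k * base_pct
Substituting: pH_final = 3.1250 + 1.3510 * 0.6020
Result: 3.9383


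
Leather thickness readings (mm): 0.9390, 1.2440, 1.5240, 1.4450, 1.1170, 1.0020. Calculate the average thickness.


Formula: Average = sum / n
Substituting: Average = 7.2710 / 6
Result: 1.2118 mm


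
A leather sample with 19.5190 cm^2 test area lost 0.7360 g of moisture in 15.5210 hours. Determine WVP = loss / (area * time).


Formula: WVP = loss / (area * time)
Substituting: WVP = 0.7360 / (19.5190 * 15.5210)
Result: 0.00242941 g/(cm^2*hr)


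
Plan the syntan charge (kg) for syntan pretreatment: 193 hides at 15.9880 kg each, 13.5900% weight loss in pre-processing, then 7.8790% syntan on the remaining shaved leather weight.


Total_raw = N * avg_wt = 193 * 15.9880 = 3085.6840 kg
Substrate = Total_raw * (1 - loss/100) = 3085.6840 * (1 - 13.5900/100) = 2666.3395 kg
Syntan = Substrate * pct / 100 = 2666.3395 * 7.8790 / 100 = 210.0809 kg


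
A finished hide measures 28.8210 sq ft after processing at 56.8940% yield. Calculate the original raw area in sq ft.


Formula: raw = finished * 100 / yield
Substituting: raw = 28.8210 * 100 / 56.8940
Result: 50.6574 sq ft


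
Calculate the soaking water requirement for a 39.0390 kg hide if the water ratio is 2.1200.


Formula: Water = hide_weight * ratio
Substituting: Water = 39.0390 * 2.1200
Result: 82.7627 kg


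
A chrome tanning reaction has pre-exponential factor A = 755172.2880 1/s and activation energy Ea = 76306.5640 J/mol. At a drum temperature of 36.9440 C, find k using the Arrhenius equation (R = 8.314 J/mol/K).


T_K = T_C + 273.15 = 36.9440 + 273.15 = 310.0940 K
exponent = -Ea / (R * T_K) = -76306.5640 / (8.314 * 310.0940) = -29.5977
k = A * exp(exponent) = 755172.2880 * exp(-29.5977) = 1.0566e-07 1/s


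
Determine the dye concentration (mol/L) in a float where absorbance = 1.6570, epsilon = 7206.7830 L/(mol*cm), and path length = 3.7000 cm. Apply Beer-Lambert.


Formula: c = A / (epsilon * l)
Substituting: c = 1.6570 / (7206.7830 * 3.7000)
Result: 6.2141e-05 mol/L


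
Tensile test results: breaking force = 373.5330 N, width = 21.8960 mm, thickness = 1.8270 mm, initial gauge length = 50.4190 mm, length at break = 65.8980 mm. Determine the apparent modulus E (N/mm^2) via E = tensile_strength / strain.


TS = F / (w * t) = 373.5330 / (21.8960 * 1.8270) = 9.3374 N/mm^2
strain = (Lf - L0) / L0 = (65.8980 - 50.4190) / 50.4190 = 0.3070
E = TS / strain = 9.3374 / 0.3070 = 30.4142 N/mm^2


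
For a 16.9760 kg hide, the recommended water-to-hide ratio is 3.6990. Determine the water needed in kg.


Formula: Water = hide_weight * ratio
Substituting: Water = 16.9760 * 3.6990
Result: 62.7942 kg


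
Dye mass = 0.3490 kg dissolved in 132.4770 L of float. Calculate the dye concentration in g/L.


Formula: Conc = dye_mass(kg) / volume(L) * 1000
Substituting: Conc = 0.3490 / 132.4770 * 1000
Result: 2.6344 g/L


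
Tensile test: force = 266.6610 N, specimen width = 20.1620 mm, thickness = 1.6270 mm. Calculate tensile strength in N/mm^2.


Formula: TS = force / (width * thickness)
Substituting: TS = 266.6610 / (20.1620 * 1.6270)
Result: 8.1290 N/mm^2


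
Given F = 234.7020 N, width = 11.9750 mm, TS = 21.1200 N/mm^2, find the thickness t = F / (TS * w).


Formula: t = F / (TS * w)
Substituting: t = 234.7020 / (21.1200 * 11.9750)
Result: 0.9280 mm


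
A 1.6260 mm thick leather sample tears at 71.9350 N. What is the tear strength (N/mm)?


Formula: Tear strength = force / thickness
Substituting: Tear strength = 71.9350 / 1.6260
Result: 44.2405 N/mm


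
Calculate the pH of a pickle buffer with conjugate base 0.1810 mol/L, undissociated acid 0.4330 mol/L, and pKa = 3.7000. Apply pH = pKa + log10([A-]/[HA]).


ratio = [A-] / [HA] = 0.1810 / 0.4330 = 0.4180
log10(ratio) = -0.3788
pH = pKa + log10(ratio) = 3.7000 - 0.3788 = 3.3212


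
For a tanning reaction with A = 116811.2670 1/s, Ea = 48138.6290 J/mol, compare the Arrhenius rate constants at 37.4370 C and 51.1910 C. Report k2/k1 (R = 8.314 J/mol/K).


T1 = 37.4370 + 273.15 = 310.5870 K; T2 = 51.1910 + 273.15 = 324.3410 K
k1 = A * exp(-Ea/(R*T1)) = 116811.2670 * exp(-48138.6290/(8.314*310.5870)) = 9.3588e-04 1/s
k2 = A * exp(-Ea/(R*T2)) = 116811.2670 * exp(-48138.6290/(8.314*324.3410)) = 0.00206324 1/s
k2/k1 = 0.00206324 / 9.3588e-04 = 2.2046


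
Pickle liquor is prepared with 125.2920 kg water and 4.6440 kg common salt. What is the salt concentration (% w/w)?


Formula: Conc = salt / (water + salt) * 100
Substituting: Conc = 4.6440 / (125.2920 + 4.6440) * 100
Result: 3.5741 %


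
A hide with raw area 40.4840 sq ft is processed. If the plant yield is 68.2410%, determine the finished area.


Formula: finished = raw * yield / 100
Substituting: finished = 40.4840 * 68.2410 / 100
Result: 27.6267 sq ft


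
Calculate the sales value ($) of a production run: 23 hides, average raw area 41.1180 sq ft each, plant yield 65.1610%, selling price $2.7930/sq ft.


Raw_total = N * avg_area = 23 * 41.1180 = 945.7140 sq ft
Finished = Raw_total * yield / 100 = 945.7140 * 65.1610 / 100 = 616.2367 sq ft
Value = Finished * price = 616.2367 * 2.7930 = 1721.1491 $


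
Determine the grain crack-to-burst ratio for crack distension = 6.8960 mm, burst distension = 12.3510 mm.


Formula: Ratio = crack / burst
Substituting: Ratio = 6.8960 / 12.3510
Result: 0.5583


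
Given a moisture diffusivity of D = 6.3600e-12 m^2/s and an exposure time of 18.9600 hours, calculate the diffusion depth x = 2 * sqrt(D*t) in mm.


t = 18.9600 hr * 3600 = 68256.0000 s
D * t = 6.3600e-12 * 68256.0000 = 4.3411e-07
x = 2 * sqrt(D*t) = 2 * sqrt(4.3411e-07) = 0.00131774 m = 1.3177 mm


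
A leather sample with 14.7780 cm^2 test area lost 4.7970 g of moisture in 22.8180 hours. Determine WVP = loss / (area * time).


Formula: WVP = loss / (area * time)
Substituting: WVP = 4.7970 / (14.7780 * 22.8180)
Result: 0.0142258 g/(cm^2*hr)


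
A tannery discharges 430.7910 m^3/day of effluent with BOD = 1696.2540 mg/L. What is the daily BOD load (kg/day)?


Formula: BOD_load = volume * conc / 1000
Substituting: BOD_load = 430.7910 * 1696.2540 / 1000
Result: 730.7310 kg/day


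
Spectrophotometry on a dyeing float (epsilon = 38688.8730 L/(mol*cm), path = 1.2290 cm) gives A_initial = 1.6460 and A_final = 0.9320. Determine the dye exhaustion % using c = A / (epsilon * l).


c_initial = A_i / (epsilon * l) = 1.6460 / (38688.8730 * 1.2290) = 3.4617e-05 mol/L
c_final = A_f / (epsilon * l) = 0.9320 / (38688.8730 * 1.2290) = 1.9601e-05 mol/L
Exhaustion = (c_initial - c_final) / c_initial * 100 = (3.4617e-05 - 1.9601e-05) / 3.4617e-05 * 100 = 43.3779 %


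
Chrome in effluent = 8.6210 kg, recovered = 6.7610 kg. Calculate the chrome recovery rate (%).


Formula: Recovery = recovered / input * 100
Substituting: Recovery = 6.7610 / 8.6210 * 100
Result: 78.4248 %


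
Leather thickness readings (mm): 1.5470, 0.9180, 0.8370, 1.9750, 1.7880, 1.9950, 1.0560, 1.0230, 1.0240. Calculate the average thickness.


Formula: Average = sum / n
Substituting: Average = 12.1630 / 9
Result: 1.3514 mm


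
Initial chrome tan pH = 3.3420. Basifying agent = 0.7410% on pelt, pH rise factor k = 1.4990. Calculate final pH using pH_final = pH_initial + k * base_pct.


Formula: pH_final = pH_initial + k * base_pct
Substituting: pH_final = 3.3420 + 1.4990 * 0.7410
Result: 4.4528


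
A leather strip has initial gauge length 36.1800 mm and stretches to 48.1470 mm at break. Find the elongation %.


Formula: Elongation = (Lf - L0) / L0 * 100
Substituting: Elongation = (48.1470 - 36.1800) / 36.1800 * 100
Result: 33.0763 %


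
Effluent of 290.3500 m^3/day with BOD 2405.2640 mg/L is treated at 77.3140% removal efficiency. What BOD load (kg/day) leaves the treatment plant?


Load_in = volume * conc / 1000 = 290.3500 * 2405.2640 / 1000 = 698.3684 kg/day
Removed = Load_in * eff / 100 = 698.3684 * 77.3140 / 100 = 539.9365 kg/day
Load_out = Load_in - Removed = 698.3684 - 539.9365 = 158.4319 kg/day


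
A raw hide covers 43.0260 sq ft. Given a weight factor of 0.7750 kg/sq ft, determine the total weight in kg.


Formula: Weight = area * weight_per_sqft
Substituting: Weight = 43.0260 * 0.7750
Result: 33.3452 kg


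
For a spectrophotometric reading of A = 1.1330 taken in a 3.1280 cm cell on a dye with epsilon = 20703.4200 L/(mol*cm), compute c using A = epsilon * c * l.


Formula: c = A / (epsilon * l)
Substituting: c = 1.1330 / (20703.4200 * 3.1280)
Result: 1.7495e-05 mol/L


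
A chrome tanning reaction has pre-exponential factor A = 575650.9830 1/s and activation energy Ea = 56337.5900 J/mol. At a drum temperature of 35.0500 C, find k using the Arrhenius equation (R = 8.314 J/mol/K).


T_K = T_C + 273.15 = 35.0500 + 273.15 = 308.2000 K
exponent = -Ea / (R * T_K) = -56337.5900 / (8.314 * 308.2000) = -21.9865
k = A * exp(exponent) = 575650.9830 * exp(-21.9865) = 1.6276e-04 1/s


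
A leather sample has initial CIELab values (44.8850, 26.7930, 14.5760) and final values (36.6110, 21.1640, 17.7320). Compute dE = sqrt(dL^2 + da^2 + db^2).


dL = -8.2740, da = -5.6290, db = 3.1560
dE = sqrt((-8.2740)^2 + (-5.6290)^2 + 3.1560^2) = 10.4931


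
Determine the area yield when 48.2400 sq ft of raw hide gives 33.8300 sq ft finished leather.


Formula: Yield = finished / raw * 100
Substituting: Yield = 33.8300 / 48.2400 * 100
Result: 70.1285 %


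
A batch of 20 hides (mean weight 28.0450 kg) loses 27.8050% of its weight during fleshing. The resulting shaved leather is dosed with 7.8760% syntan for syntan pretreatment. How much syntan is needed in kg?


Total_raw = N * avg_wt = 20 * 28.0450 = 560.9000 kg
Substrate = Total_raw * (1 - loss/100) = 560.9000 * (1 - 27.8050/100) = 404.9418 kg
Syntan = Substrate * pct / 100 = 404.9418 * 7.8760 / 100 = 31.8932 kg


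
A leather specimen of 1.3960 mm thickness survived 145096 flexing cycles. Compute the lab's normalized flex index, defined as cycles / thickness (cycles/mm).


Formula: Index = cycles / thickness
Substituting: Index = 145096 / 1.3960
Result: 103936.9628 cycles/mm


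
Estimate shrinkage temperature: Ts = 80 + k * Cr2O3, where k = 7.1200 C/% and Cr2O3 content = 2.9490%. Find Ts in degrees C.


Formula: Ts = 80 + k * Cr2O3
Substituting: Ts = 80 + 7.1200 * 2.9490
Result: 100.9969 C


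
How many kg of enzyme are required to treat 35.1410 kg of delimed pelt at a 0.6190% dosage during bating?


Formula: Enzyme = substrate * pct / 100
Substituting: Enzyme = 35.1410 * 0.6190 / 100
Result: 0.2175 kg


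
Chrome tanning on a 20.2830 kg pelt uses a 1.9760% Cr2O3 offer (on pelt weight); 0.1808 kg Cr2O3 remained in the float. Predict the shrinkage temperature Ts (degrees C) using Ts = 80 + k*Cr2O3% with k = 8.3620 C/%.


Offered = pelt * offer_pct / 100 = 20.2830 * 1.9760 / 100 = 0.4008 kg
Uptake = offered - residual = 0.4008 - 0.1808 = 0.2200 kg
Cr2O3% on pelt = uptake / pelt * 100 = 0.2200 / 20.2830 * 100 = 1.0846 %
Ts = 80 + k * Cr2O3% = 80 + 8.3620 * 1.0846 = 89.0695 C


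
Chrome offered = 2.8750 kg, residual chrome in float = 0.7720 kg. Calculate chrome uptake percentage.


Formula: Uptake = (offered - residual) / offered * 100
Substituting: Uptake = (2.8750 - 0.7720) / 2.8750 * 100
Result: 73.1478 %


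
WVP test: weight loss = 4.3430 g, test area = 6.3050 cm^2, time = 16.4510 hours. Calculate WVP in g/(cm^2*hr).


Formula: WVP = loss / (area * time)
Substituting: WVP = 4.3430 / (6.3050 * 16.4510)
Result: 0.0418709 g/(cm^2*hr)


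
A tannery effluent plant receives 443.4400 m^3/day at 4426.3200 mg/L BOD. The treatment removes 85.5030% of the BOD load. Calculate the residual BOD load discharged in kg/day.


Load_in = volume * conc / 1000 = 443.4400 * 4426.3200 / 1000 = 1962.8073 kg/day
Removed = Load_in * eff / 100 = 1962.8073 * 85.5030 / 100 = 1678.2592 kg/day
Load_out = Load_in - Removed = 1962.8073 - 1678.2592 = 284.5482 kg/day


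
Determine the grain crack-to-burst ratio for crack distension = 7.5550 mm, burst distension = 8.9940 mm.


Formula: Ratio = crack / burst
Substituting: Ratio = 7.5550 / 8.9940
Result: 0.8400


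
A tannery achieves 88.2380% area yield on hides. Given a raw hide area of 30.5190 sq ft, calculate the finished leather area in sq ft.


Formula: finished = raw * yield / 100
Substituting: finished = 30.5190 * 88.2380 / 100
Result: 26.9294 sq ft


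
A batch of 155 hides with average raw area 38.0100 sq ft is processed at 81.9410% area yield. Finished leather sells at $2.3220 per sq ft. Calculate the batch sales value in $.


Raw_total = N * avg_area = 155 * 38.0100 = 5891.5500 sq ft
Finished = Raw_total * yield / 100 = 5891.5500 * 81.9410 / 100 = 4827.5950 sq ft
Value = Finished * price = 4827.5950 * 2.3220 = 11209.6756 $


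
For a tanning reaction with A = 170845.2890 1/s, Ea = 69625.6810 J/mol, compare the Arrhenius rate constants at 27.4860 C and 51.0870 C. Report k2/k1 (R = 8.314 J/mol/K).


T1 = 27.4860 + 273.15 = 300.6360 K; T2 = 51.0870 + 273.15 = 324.2370 K
k1 = A * exp(-Ea/(R*T1)) = 170845.2890 * exp(-69625.6810/(8.314*300.6360)) = 1.3643e-07 1/s
k2 = A * exp(-Ea/(R*T2)) = 170845.2890 * exp(-69625.6810/(8.314*324.2370)) = 1.0363e-06 1/s
k2/k1 = 1.0363e-06 / 1.3643e-07 = 7.5960


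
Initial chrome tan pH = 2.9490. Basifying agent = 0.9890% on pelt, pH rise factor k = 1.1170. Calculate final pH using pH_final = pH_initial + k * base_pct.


Formula: pH_final = pH_initial + k * base_pct
Substituting: pH_final = 2.9490 + 1.1170 * 0.9890
Result: 4.0537


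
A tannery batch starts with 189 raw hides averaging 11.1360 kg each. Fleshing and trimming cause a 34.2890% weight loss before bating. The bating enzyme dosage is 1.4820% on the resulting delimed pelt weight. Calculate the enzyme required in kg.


Total_raw = N * avg_wt = 189 * 11.1360 = 2104.7040 kg
Substrate = Total_raw * (1 - loss/100) = 2104.7040 * (1 - 34.2890/100) = 1383.0220 kg
Enzyme = Substrate * pct / 100 = 1383.0220 * 1.4820 / 100 = 20.4964 kg


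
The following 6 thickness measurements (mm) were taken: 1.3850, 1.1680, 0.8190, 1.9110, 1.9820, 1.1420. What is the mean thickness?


Formula: Average = sum / n
Substituting: Average = 8.4070 / 6
Result: 1.4012 mm


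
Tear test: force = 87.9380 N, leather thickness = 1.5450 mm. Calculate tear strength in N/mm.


Formula: Tear strength = force / thickness
Substituting: Tear strength = 87.9380 / 1.5450
Result: 56.9178 N/mm


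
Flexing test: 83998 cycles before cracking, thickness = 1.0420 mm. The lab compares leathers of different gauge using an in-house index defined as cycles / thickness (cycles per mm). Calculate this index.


Formula: Index = cycles / thickness
Substituting: Index = 83998 / 1.0420
Result: 80612.2841 cycles/mm


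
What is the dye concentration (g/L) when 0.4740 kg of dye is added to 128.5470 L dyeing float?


Formula: Conc = dye_mass(kg) / volume(L) * 1000
Substituting: Conc = 0.4740 / 128.5470 * 1000
Result: 3.6874 g/L


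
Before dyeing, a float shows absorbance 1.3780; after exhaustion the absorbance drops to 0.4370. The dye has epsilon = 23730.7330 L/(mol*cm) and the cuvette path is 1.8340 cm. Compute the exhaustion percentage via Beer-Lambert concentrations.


c_initial = A_i / (epsilon * l) = 1.3780 / (23730.7330 * 1.8340) = 3.1662e-05 mol/L
c_final = A_f / (epsilon * l) = 0.4370 / (23730.7330 * 1.8340) = 1.0041e-05 mol/L
Exhaustion = (c_initial - c_final) / c_initial * 100 = (3.1662e-05 - 1.0041e-05) / 3.1662e-05 * 100 = 68.2874 %


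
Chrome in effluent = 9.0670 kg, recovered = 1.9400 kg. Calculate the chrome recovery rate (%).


Formula: Recovery = recovered / input * 100
Substituting: Recovery = 1.9400 / 9.0670 * 100
Result: 21.3963 %


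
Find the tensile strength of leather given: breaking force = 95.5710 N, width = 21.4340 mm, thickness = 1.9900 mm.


Formula: TS = force / (width * thickness)
Substituting: TS = 95.5710 / (21.4340 * 1.9900)
Result: 2.2406 N/mm^2


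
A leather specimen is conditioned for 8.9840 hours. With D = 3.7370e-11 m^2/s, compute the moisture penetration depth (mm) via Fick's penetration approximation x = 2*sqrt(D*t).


t = 8.9840 hr * 3600 = 32342.4000 s
D * t = 3.7370e-11 * 32342.4000 = 1.2086e-06
x = 2 * sqrt(D*t) = 2 * sqrt(1.2086e-06) = 0.00219876 m = 2.1988 mm


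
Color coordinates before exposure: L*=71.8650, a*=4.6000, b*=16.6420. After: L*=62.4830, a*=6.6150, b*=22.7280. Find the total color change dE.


dL = -9.3820, da = 2.0150, db = 6.0860
dE = sqrt((-9.3820)^2 + 2.0150^2 + 6.0860^2) = 11.3632


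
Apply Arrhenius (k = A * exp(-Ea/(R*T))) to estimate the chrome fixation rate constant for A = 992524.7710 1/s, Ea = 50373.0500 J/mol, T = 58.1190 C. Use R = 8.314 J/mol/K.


T_K = T_C + 273.15 = 58.1190 + 273.15 = 331.2690 K
exponent = -Ea / (R * T_K) = -50373.0500 / (8.314 * 331.2690) = -18.2897
k = A * exp(exponent) = 992524.7710 * exp(-18.2897) = 0.0113138 1/s


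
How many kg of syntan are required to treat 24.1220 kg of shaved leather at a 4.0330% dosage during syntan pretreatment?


Formula: Syntan = substrate * pct / 100
Substituting: Syntan = 24.1220 * 4.0330 / 100
Result: 0.9728 kg


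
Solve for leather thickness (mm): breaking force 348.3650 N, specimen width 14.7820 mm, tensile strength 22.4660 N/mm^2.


Formula: t = F / (TS * w)
Substituting: t = 348.3650 / (22.4660 * 14.7820)
Result: 1.0490 mm


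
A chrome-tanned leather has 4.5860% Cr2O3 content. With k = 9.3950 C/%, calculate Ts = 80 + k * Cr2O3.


Formula: Ts = 80 + k * Cr2O3
Substituting: Ts = 80 + 9.3950 * 4.5860
Result: 123.0855 C


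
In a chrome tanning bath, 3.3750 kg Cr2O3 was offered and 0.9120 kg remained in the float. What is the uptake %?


Formula: Uptake = (offered - residual) / offered * 100
Substituting: Uptake = (3.3750 - 0.9120) / 3.3750 * 100
Result: 72.9778 %


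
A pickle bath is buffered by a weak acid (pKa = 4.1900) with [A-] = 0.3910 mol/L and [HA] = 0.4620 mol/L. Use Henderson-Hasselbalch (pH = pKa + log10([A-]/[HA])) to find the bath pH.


ratio = [A-] / [HA] = 0.3910 / 0.4620 = 0.8463
log10(ratio) = -0.0724652
pH = pKa + log10(ratio) = 4.1900 - 0.0724652 = 4.1175


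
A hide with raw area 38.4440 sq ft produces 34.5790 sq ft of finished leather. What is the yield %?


Formula: Yield = finished / raw * 100
Substituting: Yield = 34.5790 / 38.4440 * 100
Result: 89.9464 %


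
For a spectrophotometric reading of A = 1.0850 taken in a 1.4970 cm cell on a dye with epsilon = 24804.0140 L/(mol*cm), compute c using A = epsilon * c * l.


Formula: c = A / (epsilon * l)
Substituting: c = 1.0850 / (24804.0140 * 1.4970)
Result: 2.9220e-05 mol/L


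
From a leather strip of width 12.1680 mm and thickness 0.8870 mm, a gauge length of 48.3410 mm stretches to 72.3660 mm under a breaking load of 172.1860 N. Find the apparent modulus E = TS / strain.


TS = F / (w * t) = 172.1860 / (12.1680 * 0.8870) = 15.9535 N/mm^2
strain = (Lf - L0) / L0 = (72.3660 - 48.3410) / 48.3410 = 0.4970
E = TS / strain = 15.9535 / 0.4970 = 32.1002 N/mm^2


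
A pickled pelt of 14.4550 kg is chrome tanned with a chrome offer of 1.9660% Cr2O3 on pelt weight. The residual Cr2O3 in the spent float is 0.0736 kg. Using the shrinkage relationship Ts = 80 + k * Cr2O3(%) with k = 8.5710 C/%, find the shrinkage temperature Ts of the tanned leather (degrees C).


Offered = pelt * offer_pct / 100 = 14.4550 * 1.9660 / 100 = 0.2842 kg
Uptake = offered - residual = 0.2842 - 0.0736 = 0.2106 kg
Cr2O3% on pelt = uptake / pelt * 100 = 0.2106 / 14.4550 * 100 = 1.4568 %
Ts = 80 + k * Cr2O3% = 80 + 8.5710 * 1.4568 = 92.4865 C


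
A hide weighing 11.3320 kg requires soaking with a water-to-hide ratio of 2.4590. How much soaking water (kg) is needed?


Formula: Water = hide_weight * ratio
Substituting: Water = 11.3320 * 2.4590
Result: 27.8654 kg


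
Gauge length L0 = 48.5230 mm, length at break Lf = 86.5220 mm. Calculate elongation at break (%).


Formula: Elongation = (Lf - L0) / L0 * 100
Substituting: Elongation = (86.5220 - 48.5230) / 48.5230 * 100
Result: 78.3113 %


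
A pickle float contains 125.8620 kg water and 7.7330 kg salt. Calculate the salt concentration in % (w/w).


Formula: Conc = salt / (water + salt) * 100
Substituting: Conc = 7.7330 / (125.8620 + 7.7330) * 100
Result: 5.7884 %


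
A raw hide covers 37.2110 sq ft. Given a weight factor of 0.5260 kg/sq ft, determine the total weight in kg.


Formula: Weight = area * weight_per_sqft
Substituting: Weight = 37.2110 * 0.5260
Result: 19.5730 kg


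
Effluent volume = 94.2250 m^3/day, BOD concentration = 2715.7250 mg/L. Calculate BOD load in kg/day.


Formula: BOD_load = volume * conc / 1000
Substituting: BOD_load = 94.2250 * 2715.7250 / 1000
Result: 255.8892 kg/day


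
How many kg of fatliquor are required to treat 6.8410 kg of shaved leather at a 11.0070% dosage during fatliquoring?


Formula: Fat = substrate * pct / 100
Substituting: Fat = 6.8410 * 11.0070 / 100
Result: 0.7530 kg


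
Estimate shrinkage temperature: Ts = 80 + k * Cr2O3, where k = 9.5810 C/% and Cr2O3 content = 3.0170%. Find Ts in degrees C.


Formula: Ts = 80 + k * Cr2O3
Substituting: Ts = 80 + 9.5810 * 3.0170
Result: 108.9059 C


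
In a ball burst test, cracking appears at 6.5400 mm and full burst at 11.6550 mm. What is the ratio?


Formula: Ratio = crack / burst
Substituting: Ratio = 6.5400 / 11.6550
Result: 0.5611


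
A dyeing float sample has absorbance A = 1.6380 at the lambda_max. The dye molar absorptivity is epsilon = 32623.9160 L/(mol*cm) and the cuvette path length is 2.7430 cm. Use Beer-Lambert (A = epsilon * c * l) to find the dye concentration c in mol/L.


Formula: c = A / (epsilon * l)
Substituting: c = 1.6380 / (32623.9160 * 2.7430)
Result: 1.8304e-05 mol/L


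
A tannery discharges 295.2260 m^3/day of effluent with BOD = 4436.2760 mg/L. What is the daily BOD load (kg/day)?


Formula: BOD_load = volume * conc / 1000
Substituting: BOD_load = 295.2260 * 4436.2760 / 1000
Result: 1309.7040 kg/day


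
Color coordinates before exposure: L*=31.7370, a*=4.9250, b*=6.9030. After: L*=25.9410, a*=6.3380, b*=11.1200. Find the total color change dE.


dL = -5.7960, da = 1.4130, db = 4.2170
dE = sqrt((-5.7960)^2 + 1.4130^2 + 4.2170^2) = 7.3057


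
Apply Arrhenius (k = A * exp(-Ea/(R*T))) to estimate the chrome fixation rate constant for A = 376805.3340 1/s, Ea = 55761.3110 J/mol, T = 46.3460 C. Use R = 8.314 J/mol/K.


T_K = T_C + 273.15 = 46.3460 + 273.15 = 319.4960 K
exponent = -Ea / (R * T_K) = -55761.3110 / (8.314 * 319.4960) = -20.9922
k = A * exp(exponent) = 376805.3340 * exp(-20.9922) = 2.8796e-04 1/s


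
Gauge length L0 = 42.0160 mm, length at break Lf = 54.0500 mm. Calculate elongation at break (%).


Formula: Elongation = (Lf - L0) / L0 * 100
Substituting: Elongation = (54.0500 - 42.0160) / 42.0160 * 100
Result: 28.6415 %


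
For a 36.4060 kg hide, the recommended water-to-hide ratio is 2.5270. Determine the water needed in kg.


Formula: Water = hide_weight * ratio
Substituting: Water = 36.4060 * 2.5270
Result: 91.9980 kg


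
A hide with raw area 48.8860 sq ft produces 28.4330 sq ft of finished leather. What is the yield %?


Formula: Yield = finished / raw * 100
Substituting: Yield = 28.4330 / 48.8860 * 100
Result: 58.1618 %


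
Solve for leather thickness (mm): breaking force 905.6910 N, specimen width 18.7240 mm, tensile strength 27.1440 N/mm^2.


Formula: t = F / (TS * w)
Substituting: t = 905.6910 / (27.1440 * 18.7240)
Result: 1.7820 mm


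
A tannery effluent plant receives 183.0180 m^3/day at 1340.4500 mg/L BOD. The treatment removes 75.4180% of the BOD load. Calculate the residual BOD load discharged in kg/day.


Load_in = volume * conc / 1000 = 183.0180 * 1340.4500 / 1000 = 245.3265 kg/day
Removed = Load_in * eff / 100 = 245.3265 * 75.4180 / 100 = 185.0203 kg/day
Load_out = Load_in - Removed = 245.3265 - 185.0203 = 60.3062 kg/day


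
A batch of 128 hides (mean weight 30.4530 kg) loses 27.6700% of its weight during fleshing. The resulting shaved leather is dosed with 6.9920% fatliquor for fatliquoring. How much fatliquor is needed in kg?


Total_raw = N * avg_wt = 128 * 30.4530 = 3897.9840 kg
Substrate = Total_raw * (1 - loss/100) = 3897.9840 * (1 - 27.6700/100) = 2819.4118 kg
Fat = Substrate * pct / 100 = 2819.4118 * 6.9920 / 100 = 197.1333 kg


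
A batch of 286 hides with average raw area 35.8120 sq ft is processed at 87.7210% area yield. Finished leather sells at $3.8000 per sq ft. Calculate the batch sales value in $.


Raw_total = N * avg_area = 286 * 35.8120 = 10242.2320 sq ft
Finished = Raw_total * yield / 100 = 10242.2320 * 87.7210 / 100 = 8984.5883 sq ft
Value = Finished * price = 8984.5883 * 3.8000 = 34141.4357 $


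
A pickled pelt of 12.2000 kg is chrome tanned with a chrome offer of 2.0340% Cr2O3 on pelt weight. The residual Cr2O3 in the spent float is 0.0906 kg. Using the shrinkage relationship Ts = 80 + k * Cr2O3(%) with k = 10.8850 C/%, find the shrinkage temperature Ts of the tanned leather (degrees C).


Offered = pelt * offer_pct / 100 = 12.2000 * 2.0340 / 100 = 0.2481 kg
Uptake = offered - residual = 0.2481 - 0.0906 = 0.1575 kg
Cr2O3% on pelt = uptake / pelt * 100 = 0.1575 / 12.2000 * 100 = 1.2914 %
Ts = 80 + k * Cr2O3% = 80 + 10.8850 * 1.2914 = 94.0566 C


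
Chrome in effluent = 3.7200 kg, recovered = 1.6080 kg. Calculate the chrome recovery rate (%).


Formula: Recovery = recovered / input * 100
Substituting: Recovery = 1.6080 / 3.7200 * 100
Result: 43.2258 %


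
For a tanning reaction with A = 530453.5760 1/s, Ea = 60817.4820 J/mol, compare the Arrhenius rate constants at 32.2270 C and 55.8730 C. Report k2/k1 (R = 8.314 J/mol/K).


T1 = 32.2270 + 273.15 = 305.3770 K; T2 = 55.8730 + 273.15 = 329.0230 K
k1 = A * exp(-Ea/(R*T1)) = 530453.5760 * exp(-60817.4820/(8.314*305.3770)) = 2.0963e-05 1/s
k2 = A * exp(-Ea/(R*T2)) = 530453.5760 * exp(-60817.4820/(8.314*329.0230)) = 1.1725e-04 1/s
k2/k1 = 1.1725e-04 / 2.0963e-05 = 5.5931


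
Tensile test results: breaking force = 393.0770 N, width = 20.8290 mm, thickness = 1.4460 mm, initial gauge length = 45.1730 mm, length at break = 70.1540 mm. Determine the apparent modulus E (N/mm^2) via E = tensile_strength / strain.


TS = F / (w * t) = 393.0770 / (20.8290 * 1.4460) = 13.0509 N/mm^2
strain = (Lf - L0) / L0 = (70.1540 - 45.1730) / 45.1730 = 0.5530
E = TS / strain = 13.0509 / 0.5530 = 23.5999 N/mm^2


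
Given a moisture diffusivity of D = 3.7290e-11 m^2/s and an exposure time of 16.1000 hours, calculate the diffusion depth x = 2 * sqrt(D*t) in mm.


t = 16.1000 hr * 3600 = 57960.0000 s
D * t = 3.7290e-11 * 57960.0000 = 2.1613e-06
x = 2 * sqrt(D*t) = 2 * sqrt(2.1613e-06) = 0.00294029 m = 2.9403 mm


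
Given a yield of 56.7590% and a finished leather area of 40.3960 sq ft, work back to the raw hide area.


Formula: raw = finished * 100 / yield
Substituting: raw = 40.3960 * 100 / 56.7590
Result: 71.1711 sq ft


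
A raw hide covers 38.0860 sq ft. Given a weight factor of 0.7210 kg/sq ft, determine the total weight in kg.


Formula: Weight = area * weight_per_sqft
Substituting: Weight = 38.0860 * 0.7210
Result: 27.4600 kg


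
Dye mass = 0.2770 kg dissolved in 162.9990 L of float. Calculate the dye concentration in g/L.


Formula: Conc = dye_mass(kg) / volume(L) * 1000
Substituting: Conc = 0.2770 / 162.9990 * 1000
Result: 1.6994 g/L


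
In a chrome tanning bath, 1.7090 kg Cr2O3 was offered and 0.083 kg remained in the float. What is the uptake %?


Formula: Uptake = (offered - residual) / offered * 100
Substituting: Uptake = (1.7090 - 0.083) / 1.7090 * 100
Result: 95.1434 %


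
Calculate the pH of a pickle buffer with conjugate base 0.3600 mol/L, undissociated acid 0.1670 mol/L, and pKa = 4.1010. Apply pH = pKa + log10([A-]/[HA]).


ratio = [A-] / [HA] = 0.3600 / 0.1670 = 2.1557
log10(ratio) = 0.3336
pH = pKa + log10(ratio) = 4.1010 + 0.3336 = 4.4346


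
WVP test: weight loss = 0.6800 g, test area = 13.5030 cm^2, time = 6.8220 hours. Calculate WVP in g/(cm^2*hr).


Formula: WVP = loss / (area * time)
Substituting: WVP = 0.6800 / (13.5030 * 6.8220)
Result: 0.00738188 g/(cm^2*hr)


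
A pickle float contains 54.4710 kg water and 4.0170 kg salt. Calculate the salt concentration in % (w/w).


Formula: Conc = salt / (water + salt) * 100
Substituting: Conc = 4.0170 / (54.4710 + 4.0170) * 100
Result: 6.8681 %


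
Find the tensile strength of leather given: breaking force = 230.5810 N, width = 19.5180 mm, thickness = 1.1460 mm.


Formula: TS = force / (width * thickness)
Substituting: TS = 230.5810 / (19.5180 * 1.1460)
Result: 10.3087 N/mm^2


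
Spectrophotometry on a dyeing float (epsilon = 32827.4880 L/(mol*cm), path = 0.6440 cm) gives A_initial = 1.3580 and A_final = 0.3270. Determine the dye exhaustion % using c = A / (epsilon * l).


c_initial = A_i / (epsilon * l) = 1.3580 / (32827.4880 * 0.6440) = 6.4236e-05 mol/L
c_final = A_f / (epsilon * l) = 0.3270 / (32827.4880 * 0.6440) = 1.5468e-05 mol/L
Exhaustion = (c_initial - c_final) / c_initial * 100 = (6.4236e-05 - 1.5468e-05) / 6.4236e-05 * 100 = 75.9205 %


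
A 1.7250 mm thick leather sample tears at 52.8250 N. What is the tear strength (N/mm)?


Formula: Tear strength = force / thickness
Substituting: Tear strength = 52.8250 / 1.7250
Result: 30.6232 N/mm


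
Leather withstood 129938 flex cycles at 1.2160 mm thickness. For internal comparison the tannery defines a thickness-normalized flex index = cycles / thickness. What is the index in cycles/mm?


Formula: Index = cycles / thickness
Substituting: Index = 129938 / 1.2160
Result: 106856.9079 cycles/mm


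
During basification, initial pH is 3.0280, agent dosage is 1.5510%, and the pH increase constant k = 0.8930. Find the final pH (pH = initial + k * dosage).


Formula: pH_final = pH_initial + k * base_pct
Substituting: pH_final = 3.0280 + 0.8930 * 1.5510
Result: 4.4130


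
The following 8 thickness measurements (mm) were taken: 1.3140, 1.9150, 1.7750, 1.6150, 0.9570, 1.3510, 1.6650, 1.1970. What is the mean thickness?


Formula: Average = sum / n
Substituting: Average = 11.7890 / 8
Result: 1.4736 mm


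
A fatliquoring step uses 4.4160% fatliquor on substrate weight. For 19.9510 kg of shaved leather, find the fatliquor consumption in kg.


Formula: Fat = substrate * pct / 100
Substituting: Fat = 19.9510 * 4.4160 / 100
Result: 0.8810 kg


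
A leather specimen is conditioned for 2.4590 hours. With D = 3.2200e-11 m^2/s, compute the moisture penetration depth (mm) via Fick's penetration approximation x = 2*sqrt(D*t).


t = 2.4590 hr * 3600 = 8852.4000 s
D * t = 3.2200e-11 * 8852.4000 = 2.8505e-07
x = 2 * sqrt(D*t) = 2 * sqrt(2.8505e-07) = 0.0010678 m = 1.0678 mm


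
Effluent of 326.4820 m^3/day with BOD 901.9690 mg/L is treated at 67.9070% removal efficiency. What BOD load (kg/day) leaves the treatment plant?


Load_in = volume * conc / 1000 = 326.4820 * 901.9690 / 1000 = 294.4766 kg/day
Removed = Load_in * eff / 100 = 294.4766 * 67.9070 / 100 = 199.9703 kg/day
Load_out = Load_in - Removed = 294.4766 - 199.9703 = 94.5064 kg/day


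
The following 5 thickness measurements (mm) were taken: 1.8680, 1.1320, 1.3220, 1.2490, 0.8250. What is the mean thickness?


Formula: Average = sum / n
Substituting: Average = 6.3960 / 5
Result: 1.2792 mm


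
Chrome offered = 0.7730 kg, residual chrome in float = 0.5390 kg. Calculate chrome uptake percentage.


Formula: Uptake = (offered - residual) / offered * 100
Substituting: Uptake = (0.7730 - 0.5390) / 0.7730 * 100
Result: 30.2717 %


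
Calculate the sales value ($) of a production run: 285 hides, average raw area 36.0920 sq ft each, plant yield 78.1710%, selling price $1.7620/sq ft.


Raw_total = N * avg_area = 285 * 36.0920 = 10286.2200 sq ft
Finished = Raw_total * yield / 100 = 10286.2200 * 78.1710 / 100 = 8040.8410 sq ft
Value = Finished * price = 8040.8410 * 1.7620 = 14167.9619 $


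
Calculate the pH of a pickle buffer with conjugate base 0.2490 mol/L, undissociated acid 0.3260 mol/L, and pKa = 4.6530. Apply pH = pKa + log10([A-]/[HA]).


ratio = [A-] / [HA] = 0.2490 / 0.3260 = 0.7638
log10(ratio) = -0.1170
pH = pKa + log10(ratio) = 4.6530 - 0.1170 = 4.5360


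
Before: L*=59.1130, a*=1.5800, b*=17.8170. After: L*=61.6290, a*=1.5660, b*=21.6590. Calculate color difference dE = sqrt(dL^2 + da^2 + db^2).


dL = 2.5160, da = -0.014, db = 3.8420
dE = sqrt(2.5160^2 + (-0.014)^2 + 3.8420^2) = 4.5925


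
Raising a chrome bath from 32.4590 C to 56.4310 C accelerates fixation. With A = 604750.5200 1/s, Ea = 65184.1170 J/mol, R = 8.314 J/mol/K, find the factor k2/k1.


T1 = 32.4590 + 273.15 = 305.6090 K; T2 = 56.4310 + 273.15 = 329.5810 K
k1 = A * exp(-Ea/(R*T1)) = 604750.5200 * exp(-65184.1170/(8.314*305.6090)) = 4.3643e-06 1/s
k2 = A * exp(-Ea/(R*T2)) = 604750.5200 * exp(-65184.1170/(8.314*329.5810)) = 2.8203e-05 1/s
k2/k1 = 2.8203e-05 / 4.3643e-06 = 6.4623
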